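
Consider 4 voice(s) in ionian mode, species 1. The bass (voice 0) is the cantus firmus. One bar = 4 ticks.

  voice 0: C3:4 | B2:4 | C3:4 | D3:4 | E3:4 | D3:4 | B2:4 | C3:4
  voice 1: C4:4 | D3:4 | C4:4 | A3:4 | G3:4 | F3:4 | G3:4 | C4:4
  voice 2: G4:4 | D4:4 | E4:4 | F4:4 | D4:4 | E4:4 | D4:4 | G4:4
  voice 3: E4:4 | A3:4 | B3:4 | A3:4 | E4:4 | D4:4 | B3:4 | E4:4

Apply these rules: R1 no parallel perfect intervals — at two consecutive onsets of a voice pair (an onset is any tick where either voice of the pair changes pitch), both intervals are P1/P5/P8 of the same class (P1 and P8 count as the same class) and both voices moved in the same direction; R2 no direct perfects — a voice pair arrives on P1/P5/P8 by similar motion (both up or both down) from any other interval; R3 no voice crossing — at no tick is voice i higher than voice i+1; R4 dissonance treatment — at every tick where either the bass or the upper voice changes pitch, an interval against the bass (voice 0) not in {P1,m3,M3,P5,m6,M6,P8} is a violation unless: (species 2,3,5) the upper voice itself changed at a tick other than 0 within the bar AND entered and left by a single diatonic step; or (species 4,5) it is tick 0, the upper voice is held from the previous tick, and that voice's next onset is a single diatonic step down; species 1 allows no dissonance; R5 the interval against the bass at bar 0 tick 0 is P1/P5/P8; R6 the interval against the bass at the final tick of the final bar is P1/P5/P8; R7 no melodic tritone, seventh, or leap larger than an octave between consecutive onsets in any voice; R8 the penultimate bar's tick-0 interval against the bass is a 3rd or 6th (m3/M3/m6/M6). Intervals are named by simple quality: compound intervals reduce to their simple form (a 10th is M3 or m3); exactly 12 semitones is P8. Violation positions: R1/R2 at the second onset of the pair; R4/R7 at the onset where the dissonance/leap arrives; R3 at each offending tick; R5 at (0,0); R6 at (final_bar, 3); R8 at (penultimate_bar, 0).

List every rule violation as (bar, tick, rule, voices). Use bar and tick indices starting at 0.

(0, 0, R3, (2, 3))
(0, 0, R5, (0, 3))
(0, 1, R3, (2, 3))
(0, 2, R3, (2, 3))
(0, 3, R3, (2, 3))
(1, 0, R2, (1, 2))
(1, 0, R2, (1, 3))
(1, 0, R3, (2, 3))
(1, 0, R4, (0, 3))
(1, 0, R7, (1,))
(1, 1, R3, (2, 3))
(1, 2, R3, (2, 3))
(1, 3, R3, (2, 3))
(2, 0, R2, (0, 1))
(2, 0, R3, (2, 3))
(2, 0, R4, (0, 3))
(2, 0, R7, (1,))
(2, 1, R3, (2, 3))
(2, 2, R3, (2, 3))
(2, 3, R3, (2, 3))
(3, 0, R2, (1, 3))
(3, 0, R3, (2, 3))
(3, 1, R3, (2, 3))
(3, 2, R3, (2, 3))
(3, 3, R3, (2, 3))
(4, 0, R2, (0, 3))
(4, 0, R2, (1, 2))
(4, 0, R4, (0, 2))
(5, 0, R1, (0, 3))
(5, 0, R3, (2, 3))
(5, 0, R4, (0, 2))
(5, 1, R3, (2, 3))
(5, 2, R3, (2, 3))
(5, 3, R3, (2, 3))
(6, 0, R1, (0, 3))
(6, 0, R3, (2, 3))
(6, 0, R8, (0, 3))
(6, 1, R3, (2, 3))
(6, 2, R3, (2, 3))
(6, 3, R3, (2, 3))
(7, 0, R1, (1, 2))
(7, 0, R2, (0, 1))
(7, 0, R2, (0, 2))
(7, 0, R3, (2, 3))
(7, 1, R3, (2, 3))
(7, 2, R3, (2, 3))
(7, 3, R3, (2, 3))
(7, 3, R6, (0, 3))

bar 0: v0=C3 v1=C4 v2=G4 v3=E4 downbeat M3
bar 1: v0=B2 v1=D3 v2=D4 v3=A3 downbeat m7
bar 2: v0=C3 v1=C4 v2=E4 v3=B3 downbeat M7
bar 3: v0=D3 v1=A3 v2=F4 v3=A3 downbeat P5
bar 4: v0=E3 v1=G3 v2=D4 v3=E4 downbeat P8
bar 5: v0=D3 v1=F3 v2=E4 v3=D4 downbeat P8
bar 6: v0=B2 v1=G3 v2=D4 v3=B3 downbeat P8
bar 7: v0=C3 v1=C4 v2=G4 v3=E4 downbeat M3
  -> R3 @ bar 0 tick 0 v(2, 3): G4 above E4
  -> R5 @ bar 0 tick 0 v(0, 3): opens on M3
  -> R3 @ bar 0 tick 1 v(2, 3): G4 above E4
  -> R3 @ bar 0 tick 2 v(2, 3): G4 above E4
  -> R3 @ bar 0 tick 3 v(2, 3): G4 above E4
  -> R2 @ bar 1 tick 0 v(1, 2): C4/G4 P5 -> D3/D4 P8 similar
  -> R2 @ bar 1 tick 0 v(1, 3): C4/E4 M3 -> D3/A3 P5 similar
  -> R3 @ bar 1 tick 0 v(2, 3): D4 above A3
  -> R4 @ bar 1 tick 0 v(0, 3): B2/A3 m7 untreated
  -> R7 @ bar 1 tick 0 v(1,): C4->D3 leap 10st
  -> R3 @ bar 1 tick 1 v(2, 3): D4 above A3
  -> R3 @ bar 1 tick 2 v(2, 3): D4 above A3
  -> R3 @ bar 1 tick 3 v(2, 3): D4 above A3
  -> R2 @ bar 2 tick 0 v(0, 1): B2/D3 m3 -> C3/C4 P8 similar
  -> R3 @ bar 2 tick 0 v(2, 3): E4 above B3
  -> R4 @ bar 2 tick 0 v(0, 3): C3/B3 M7 untreated
  -> R7 @ bar 2 tick 0 v(1,): D3->C4 leap 10st
  -> R3 @ bar 2 tick 1 v(2, 3): E4 above B3
  -> R3 @ bar 2 tick 2 v(2, 3): E4 above B3
  -> R3 @ bar 2 tick 3 v(2, 3): E4 above B3
  -> R2 @ bar 3 tick 0 v(1, 3): C4/B3 m2 -> A3/A3 P1 similar
  -> R3 @ bar 3 tick 0 v(2, 3): F4 above A3
  -> R3 @ bar 3 tick 1 v(2, 3): F4 above A3
  -> R3 @ bar 3 tick 2 v(2, 3): F4 above A3
  -> R3 @ bar 3 tick 3 v(2, 3): F4 above A3
  -> R2 @ bar 4 tick 0 v(0, 3): D3/A3 P5 -> E3/E4 P8 similar
  -> R2 @ bar 4 tick 0 v(1, 2): A3/F4 m6 -> G3/D4 P5 similar
  -> R4 @ bar 4 tick 0 v(0, 2): E3/D4 m7 untreated
  -> R1 @ bar 5 tick 0 v(0, 3): E3/E4 P8 -> D3/D4 P8 similar
  -> R3 @ bar 5 tick 0 v(2, 3): E4 above D4
  -> R4 @ bar 5 tick 0 v(0, 2): D3/E4 M2 untreated
  -> R3 @ bar 5 tick 1 v(2, 3): E4 above D4
  -> R3 @ bar 5 tick 2 v(2, 3): E4 above D4
  -> R3 @ bar 5 tick 3 v(2, 3): E4 above D4
  -> R1 @ bar 6 tick 0 v(0, 3): D3/D4 P8 -> B2/B3 P8 similar
  -> R3 @ bar 6 tick 0 v(2, 3): D4 above B3
  -> R8 @ bar 6 tick 0 v(0, 3): penult P8 not 3rd/6th
  -> R3 @ bar 6 tick 1 v(2, 3): D4 above B3
  -> R3 @ bar 6 tick 2 v(2, 3): D4 above B3
  -> R3 @ bar 6 tick 3 v(2, 3): D4 above B3
  -> R1 @ bar 7 tick 0 v(1, 2): G3/D4 P5 -> C4/G4 P5 similar
  -> R2 @ bar 7 tick 0 v(0, 1): B2/G3 m6 -> C3/C4 P8 similar
  -> R2 @ bar 7 tick 0 v(0, 2): B2/D4 m3 -> C3/G4 P5 similar
  -> R3 @ bar 7 tick 0 v(2, 3): G4 above E4
  -> R3 @ bar 7 tick 1 v(2, 3): G4 above E4
  -> R3 @ bar 7 tick 2 v(2, 3): G4 above E4
  -> R3 @ bar 7 tick 3 v(2, 3): G4 above E4
  -> R6 @ bar 7 tick 3 v(0, 3): closes on M3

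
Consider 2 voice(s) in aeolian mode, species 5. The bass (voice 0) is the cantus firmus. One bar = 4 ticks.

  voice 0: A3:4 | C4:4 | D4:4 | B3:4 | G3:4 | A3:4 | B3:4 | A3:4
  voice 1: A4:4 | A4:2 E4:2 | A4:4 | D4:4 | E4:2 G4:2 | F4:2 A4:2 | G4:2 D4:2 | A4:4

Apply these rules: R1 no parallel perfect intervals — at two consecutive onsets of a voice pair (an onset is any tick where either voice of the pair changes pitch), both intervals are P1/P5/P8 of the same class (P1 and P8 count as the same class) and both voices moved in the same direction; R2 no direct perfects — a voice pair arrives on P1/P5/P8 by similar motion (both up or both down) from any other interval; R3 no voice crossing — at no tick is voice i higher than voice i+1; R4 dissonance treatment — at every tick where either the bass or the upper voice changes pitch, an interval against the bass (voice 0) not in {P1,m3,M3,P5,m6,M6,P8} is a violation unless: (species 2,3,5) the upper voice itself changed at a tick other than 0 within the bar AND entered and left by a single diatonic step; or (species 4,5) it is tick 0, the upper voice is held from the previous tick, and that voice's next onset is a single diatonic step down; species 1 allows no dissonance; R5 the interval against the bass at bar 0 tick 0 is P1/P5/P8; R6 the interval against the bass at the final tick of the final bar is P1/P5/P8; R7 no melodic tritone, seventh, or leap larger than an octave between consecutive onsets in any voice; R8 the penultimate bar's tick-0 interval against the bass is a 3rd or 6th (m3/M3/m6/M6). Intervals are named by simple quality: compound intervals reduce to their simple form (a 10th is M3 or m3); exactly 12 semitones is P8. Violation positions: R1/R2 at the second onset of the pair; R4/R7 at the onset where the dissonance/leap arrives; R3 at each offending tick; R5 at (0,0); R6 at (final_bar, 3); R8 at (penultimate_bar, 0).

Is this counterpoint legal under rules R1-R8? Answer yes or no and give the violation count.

No (1 violations)

bar 0: v0=A3 v1=A4 (P8)
bar 1: v0=C4 v1=A4 (M6)
bar 2: v0=D4 v1=A4 (P5)
bar 3: v0=B3 v1=D4 (m3)
bar 4: v0=G3 v1=E4 (M6)
bar 5: v0=A3 v1=F4 (m6)
bar 6: v0=B3 v1=G4 (m6)
bar 7: v0=A3 v1=A4 (P8)
  R2 @ bar2.0: C4/E4 M3 -> D4/A4 P5 similar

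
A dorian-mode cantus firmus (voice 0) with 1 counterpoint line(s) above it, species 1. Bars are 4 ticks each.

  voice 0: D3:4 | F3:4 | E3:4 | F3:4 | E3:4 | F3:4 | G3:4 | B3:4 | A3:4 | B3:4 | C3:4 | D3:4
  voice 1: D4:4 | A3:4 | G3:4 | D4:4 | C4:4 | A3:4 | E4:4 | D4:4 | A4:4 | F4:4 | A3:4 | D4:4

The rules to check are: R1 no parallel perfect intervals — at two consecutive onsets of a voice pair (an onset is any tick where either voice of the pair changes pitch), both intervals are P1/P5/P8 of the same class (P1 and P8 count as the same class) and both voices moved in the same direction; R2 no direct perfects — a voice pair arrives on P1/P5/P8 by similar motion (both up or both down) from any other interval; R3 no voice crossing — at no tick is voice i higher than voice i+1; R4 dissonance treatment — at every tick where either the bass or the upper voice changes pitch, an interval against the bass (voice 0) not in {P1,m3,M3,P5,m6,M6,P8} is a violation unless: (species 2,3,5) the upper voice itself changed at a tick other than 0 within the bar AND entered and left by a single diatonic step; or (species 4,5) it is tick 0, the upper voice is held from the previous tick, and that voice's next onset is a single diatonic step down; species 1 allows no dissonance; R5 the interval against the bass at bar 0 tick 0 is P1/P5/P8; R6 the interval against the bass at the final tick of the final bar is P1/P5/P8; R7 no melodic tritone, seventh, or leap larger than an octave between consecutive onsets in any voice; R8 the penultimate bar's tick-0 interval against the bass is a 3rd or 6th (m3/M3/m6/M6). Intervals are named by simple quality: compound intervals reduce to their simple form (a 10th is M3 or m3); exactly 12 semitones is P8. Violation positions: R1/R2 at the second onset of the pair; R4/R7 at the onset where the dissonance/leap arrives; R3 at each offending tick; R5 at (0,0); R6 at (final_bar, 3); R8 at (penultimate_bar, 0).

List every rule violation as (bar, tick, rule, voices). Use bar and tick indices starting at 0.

(9, 0, R4, (0, 1))
(10, 0, R7, (0,))
(11, 0, R2, (0, 1))

bar 0: v0=D3 v1=D4 downbeat P8
bar 1: v0=F3 v1=A3 downbeat M3
bar 2: v0=E3 v1=G3 downbeat m3
bar 3: v0=F3 v1=D4 downbeat M6
bar 4: v0=E3 v1=C4 downbeat m6
bar 5: v0=F3 v1=A3 downbeat M3
bar 6: v0=G3 v1=E4 downbeat M6
bar 7: v0=B3 v1=D4 downbeat m3
bar 8: v0=A3 v1=A4 downbeat P8
bar 9: v0=B3 v1=F4 downbeat TT
bar 10: v0=C3 v1=A3 downbeat M6
bar 11: v0=D3 v1=D4 downbeat P8
  -> R4 @ bar 9 tick 0 v(0, 1): B3/F4 TT untreated
  -> R7 @ bar 10 tick 0 v(0,): B3->C3 leap 11st
  -> R2 @ bar 11 tick 0 v(0, 1): C3/A3 M6 -> D3/D4 P8 similar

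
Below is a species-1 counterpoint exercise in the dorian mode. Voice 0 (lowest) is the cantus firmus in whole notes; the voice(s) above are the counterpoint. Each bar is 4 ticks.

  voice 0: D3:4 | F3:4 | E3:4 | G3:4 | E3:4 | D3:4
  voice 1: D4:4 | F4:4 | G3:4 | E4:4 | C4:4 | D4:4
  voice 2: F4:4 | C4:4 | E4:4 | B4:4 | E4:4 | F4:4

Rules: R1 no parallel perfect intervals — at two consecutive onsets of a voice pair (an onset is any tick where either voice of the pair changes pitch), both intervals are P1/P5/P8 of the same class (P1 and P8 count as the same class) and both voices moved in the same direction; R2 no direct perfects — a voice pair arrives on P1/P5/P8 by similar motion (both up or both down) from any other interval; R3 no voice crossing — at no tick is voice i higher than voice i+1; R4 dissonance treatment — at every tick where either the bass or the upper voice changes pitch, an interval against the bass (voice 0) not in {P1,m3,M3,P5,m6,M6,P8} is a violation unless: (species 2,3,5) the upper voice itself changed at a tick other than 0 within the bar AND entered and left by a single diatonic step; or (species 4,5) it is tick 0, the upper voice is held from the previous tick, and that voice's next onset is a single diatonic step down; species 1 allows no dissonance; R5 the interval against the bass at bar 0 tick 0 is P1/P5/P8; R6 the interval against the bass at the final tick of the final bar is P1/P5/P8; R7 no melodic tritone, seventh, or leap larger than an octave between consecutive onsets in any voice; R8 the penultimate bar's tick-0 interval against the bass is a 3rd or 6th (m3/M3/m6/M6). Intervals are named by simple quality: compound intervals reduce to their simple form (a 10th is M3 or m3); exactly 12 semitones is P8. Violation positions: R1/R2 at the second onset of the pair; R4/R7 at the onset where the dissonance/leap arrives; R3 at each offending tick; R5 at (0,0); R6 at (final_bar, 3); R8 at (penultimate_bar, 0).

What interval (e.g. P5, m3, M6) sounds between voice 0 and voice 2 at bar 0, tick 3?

voice 0=D3 voice 2=F4 -> m3

m3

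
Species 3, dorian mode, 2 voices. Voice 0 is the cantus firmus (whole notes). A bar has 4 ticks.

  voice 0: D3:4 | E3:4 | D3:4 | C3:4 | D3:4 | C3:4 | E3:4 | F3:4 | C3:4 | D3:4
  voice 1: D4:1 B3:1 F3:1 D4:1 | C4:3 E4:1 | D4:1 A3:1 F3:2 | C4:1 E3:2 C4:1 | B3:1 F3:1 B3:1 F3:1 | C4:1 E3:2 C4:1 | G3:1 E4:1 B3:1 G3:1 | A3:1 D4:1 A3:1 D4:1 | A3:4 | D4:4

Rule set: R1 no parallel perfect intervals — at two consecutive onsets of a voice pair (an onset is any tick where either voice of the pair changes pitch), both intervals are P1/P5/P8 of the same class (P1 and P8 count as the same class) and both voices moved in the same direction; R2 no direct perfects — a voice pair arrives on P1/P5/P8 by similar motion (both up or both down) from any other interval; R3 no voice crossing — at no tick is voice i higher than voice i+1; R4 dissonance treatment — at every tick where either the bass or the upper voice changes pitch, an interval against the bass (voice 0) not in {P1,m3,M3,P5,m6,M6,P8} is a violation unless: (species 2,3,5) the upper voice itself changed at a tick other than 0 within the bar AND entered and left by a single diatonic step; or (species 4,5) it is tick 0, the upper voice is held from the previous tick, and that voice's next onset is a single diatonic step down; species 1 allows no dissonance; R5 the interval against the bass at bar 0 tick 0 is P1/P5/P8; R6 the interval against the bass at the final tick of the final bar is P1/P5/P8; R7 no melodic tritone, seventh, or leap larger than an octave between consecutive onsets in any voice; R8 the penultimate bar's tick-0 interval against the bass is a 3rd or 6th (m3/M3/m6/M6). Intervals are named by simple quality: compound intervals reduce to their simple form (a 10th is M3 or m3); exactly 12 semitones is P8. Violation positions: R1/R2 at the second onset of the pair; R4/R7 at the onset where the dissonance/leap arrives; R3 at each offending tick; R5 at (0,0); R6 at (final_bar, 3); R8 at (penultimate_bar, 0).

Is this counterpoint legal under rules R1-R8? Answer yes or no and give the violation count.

No (6 violations)

bar 0: v0=D3 v1=D4 (P8)
bar 1: v0=E3 v1=C4 (m6)
bar 2: v0=D3 v1=D4 (P8)
bar 3: v0=C3 v1=C4 (P8)
bar 4: v0=D3 v1=B3 (M6)
bar 5: v0=C3 v1=C4 (P8)
bar 6: v0=E3 v1=G3 (m3)
bar 7: v0=F3 v1=A3 (M3)
bar 8: v0=C3 v1=A3 (M6)
bar 9: v0=D3 v1=D4 (P8)
  R7 @ bar0.2: B3->F3 leap 6st
  R1 @ bar2.0: E3/E4 P8 -> D3/D4 P8 similar
  R7 @ bar4.1: B3->F3 leap 6st
  R7 @ bar4.2: F3->B3 leap 6st
  R7 @ bar4.3: B3->F3 leap 6st
  R2 @ bar9.0: C3/A3 M6 -> D3/D4 P8 similar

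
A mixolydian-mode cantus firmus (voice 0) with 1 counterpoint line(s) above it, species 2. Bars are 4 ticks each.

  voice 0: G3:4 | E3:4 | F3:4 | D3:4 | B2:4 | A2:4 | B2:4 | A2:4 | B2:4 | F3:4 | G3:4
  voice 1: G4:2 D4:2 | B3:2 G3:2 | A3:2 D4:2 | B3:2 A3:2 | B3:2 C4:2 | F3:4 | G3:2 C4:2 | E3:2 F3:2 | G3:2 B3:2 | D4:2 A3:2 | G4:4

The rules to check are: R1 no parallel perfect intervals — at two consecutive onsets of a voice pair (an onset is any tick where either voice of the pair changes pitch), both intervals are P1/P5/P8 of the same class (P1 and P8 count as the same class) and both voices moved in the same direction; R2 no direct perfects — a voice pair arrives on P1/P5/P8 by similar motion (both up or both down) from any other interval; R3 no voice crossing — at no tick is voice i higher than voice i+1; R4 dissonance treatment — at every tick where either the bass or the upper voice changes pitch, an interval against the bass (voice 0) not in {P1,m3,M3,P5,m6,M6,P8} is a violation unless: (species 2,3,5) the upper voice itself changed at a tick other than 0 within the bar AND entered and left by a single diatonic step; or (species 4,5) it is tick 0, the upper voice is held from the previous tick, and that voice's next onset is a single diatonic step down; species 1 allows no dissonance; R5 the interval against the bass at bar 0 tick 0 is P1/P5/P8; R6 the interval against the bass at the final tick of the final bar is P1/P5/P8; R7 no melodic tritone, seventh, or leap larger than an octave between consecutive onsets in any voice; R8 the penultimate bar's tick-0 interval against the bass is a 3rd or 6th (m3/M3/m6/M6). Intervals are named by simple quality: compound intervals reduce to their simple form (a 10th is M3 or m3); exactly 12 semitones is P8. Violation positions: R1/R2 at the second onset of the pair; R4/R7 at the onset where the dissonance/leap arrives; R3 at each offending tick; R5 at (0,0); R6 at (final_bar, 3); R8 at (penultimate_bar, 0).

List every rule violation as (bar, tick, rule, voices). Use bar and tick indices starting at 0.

bar 0: v0=G3 v1=G4 downbeat P8
bar 1: v0=E3 v1=B3 downbeat P5
bar 2: v0=F3 v1=A3 downbeat M3
bar 3: v0=D3 v1=B3 downbeat M6
bar 4: v0=B2 v1=B3 downbeat P8
bar 5: v0=A2 v1=F3 downbeat m6
bar 6: v0=B2 v1=G3 downbeat m6
bar 7: v0=A2 v1=E3 downbeat P5
bar 8: v0=B2 v1=G3 downbeat m6
bar 9: v0=F3 v1=D4 downbeat M6
bar 10: v0=G3 v1=G4 downbeat P8
  -> R1 @ bar 1 tick 0 v(0, 1): G3/D4 P5 -> E3/B3 P5 similar
  -> R4 @ bar 4 tick 2 v(0, 1): B2/C4 m2 untreated
  -> R4 @ bar 6 tick 2 v(0, 1): B2/C4 m2 untreated
  -> R2 @ bar 7 tick 0 v(0, 1): B2/C4 m2 -> A2/E3 P5 similar
  -> R7 @ bar 9 tick 0 v(0,): B2->F3 leap 6st
  -> R2 @ bar 10 tick 0 v(0, 1): F3/A3 M3 -> G3/G4 P8 similar
  -> R7 @ bar 10 tick 0 v(1,): A3->G4 leap 10st

(1, 0, R1, (0, 1))
(4, 2, R4, (0, 1))
(6, 2, R4, (0, 1))
(7, 0, R2, (0, 1))
(9, 0, R7, (0,))
(10, 0, R2, (0, 1))
(10, 0, R7, (1,))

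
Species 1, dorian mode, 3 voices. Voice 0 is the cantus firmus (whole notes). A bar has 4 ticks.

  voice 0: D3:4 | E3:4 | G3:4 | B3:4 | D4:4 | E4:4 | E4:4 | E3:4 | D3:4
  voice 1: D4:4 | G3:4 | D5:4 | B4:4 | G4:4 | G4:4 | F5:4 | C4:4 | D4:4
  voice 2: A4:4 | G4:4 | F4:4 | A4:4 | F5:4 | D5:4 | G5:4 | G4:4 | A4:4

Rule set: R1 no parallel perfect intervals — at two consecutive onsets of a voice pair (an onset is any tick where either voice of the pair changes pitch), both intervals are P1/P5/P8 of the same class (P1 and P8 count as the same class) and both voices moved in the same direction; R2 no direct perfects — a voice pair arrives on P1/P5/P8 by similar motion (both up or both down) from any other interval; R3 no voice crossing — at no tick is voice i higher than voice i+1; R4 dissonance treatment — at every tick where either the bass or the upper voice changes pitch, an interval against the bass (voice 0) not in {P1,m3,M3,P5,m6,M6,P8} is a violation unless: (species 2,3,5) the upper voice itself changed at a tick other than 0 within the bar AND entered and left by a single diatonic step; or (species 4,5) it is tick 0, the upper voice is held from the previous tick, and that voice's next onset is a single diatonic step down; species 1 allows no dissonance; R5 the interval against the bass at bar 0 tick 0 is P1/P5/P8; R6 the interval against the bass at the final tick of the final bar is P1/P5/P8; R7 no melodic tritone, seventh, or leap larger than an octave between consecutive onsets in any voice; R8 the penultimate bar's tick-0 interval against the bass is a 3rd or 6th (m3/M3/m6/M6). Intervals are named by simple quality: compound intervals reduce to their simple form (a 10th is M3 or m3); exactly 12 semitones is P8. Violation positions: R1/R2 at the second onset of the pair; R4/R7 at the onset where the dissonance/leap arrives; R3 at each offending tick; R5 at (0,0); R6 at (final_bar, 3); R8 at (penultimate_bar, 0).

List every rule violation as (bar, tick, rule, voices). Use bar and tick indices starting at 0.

bar 0: v0=D3 v1=D4 v2=A4 downbeat P5
bar 1: v0=E3 v1=G3 v2=G4 downbeat m3
bar 2: v0=G3 v1=D5 v2=F4 downbeat m7
bar 3: v0=B3 v1=B4 v2=A4 downbeat m7
bar 4: v0=D4 v1=G4 v2=F5 downbeat m3
bar 5: v0=E4 v1=G4 v2=D5 downbeat m7
bar 6: v0=E4 v1=F5 v2=G5 downbeat m3
bar 7: v0=E3 v1=C4 v2=G4 downbeat m3
bar 8: v0=D3 v1=D4 v2=A4 downbeat P5
  -> R2 @ bar 1 tick 0 v(1, 2): D4/A4 P5 -> G3/G4 P8 similar
  -> R2 @ bar 2 tick 0 v(0, 1): E3/G3 m3 -> G3/D5 P5 similar
  -> R3 @ bar 2 tick 0 v(1, 2): D5 above F4
  -> R4 @ bar 2 tick 0 v(0, 2): G3/F4 m7 untreated
  -> R7 @ bar 2 tick 0 v(1,): G3->D5 leap 19st
  -> R3 @ bar 2 tick 1 v(1, 2): D5 above F4
  -> R3 @ bar 2 tick 2 v(1, 2): D5 above F4
  -> R3 @ bar 2 tick 3 v(1, 2): D5 above F4
  -> R3 @ bar 3 tick 0 v(1, 2): B4 above A4
  -> R4 @ bar 3 tick 0 v(0, 2): B3/A4 m7 untreated
  -> R3 @ bar 3 tick 1 v(1, 2): B4 above A4
  -> R3 @ bar 3 tick 2 v(1, 2): B4 above A4
  -> R3 @ bar 3 tick 3 v(1, 2): B4 above A4
  -> R4 @ bar 4 tick 0 v(0, 1): D4/G4 P4 untreated
  -> R4 @ bar 5 tick 0 v(0, 2): E4/D5 m7 untreated
  -> R4 @ bar 6 tick 0 v(0, 1): E4/F5 m2 untreated
  -> R7 @ bar 6 tick 0 v(1,): G4->F5 leap 10st
  -> R2 @ bar 7 tick 0 v(1, 2): F5/G5 M2 -> C4/G4 P5 similar
  -> R7 @ bar 7 tick 0 v(1,): F5->C4 leap 17st
  -> R1 @ bar 8 tick 0 v(1, 2): C4/G4 P5 -> D4/A4 P5 similar

(1, 0, R2, (1, 2))
(2, 0, R2, (0, 1))
(2, 0, R3, (1, 2))
(2, 0, R4, (0, 2))
(2, 0, R7, (1,))
(2, 1, R3, (1, 2))
(2, 2, R3, (1, 2))
(2, 3, R3, (1, 2))
(3, 0, R3, (1, 2))
(3, 0, R4, (0, 2))
(3, 1, R3, (1, 2))
(3, 2, R3, (1, 2))
(3, 3, R3, (1, 2))
(4, 0, R4, (0, 1))
(5, 0, R4, (0, 2))
(6, 0, R4, (0, 1))
(6, 0, R7, (1,))
(7, 0, R2, (1, 2))
(7, 0, R7, (1,))
(8, 0, R1, (1, 2))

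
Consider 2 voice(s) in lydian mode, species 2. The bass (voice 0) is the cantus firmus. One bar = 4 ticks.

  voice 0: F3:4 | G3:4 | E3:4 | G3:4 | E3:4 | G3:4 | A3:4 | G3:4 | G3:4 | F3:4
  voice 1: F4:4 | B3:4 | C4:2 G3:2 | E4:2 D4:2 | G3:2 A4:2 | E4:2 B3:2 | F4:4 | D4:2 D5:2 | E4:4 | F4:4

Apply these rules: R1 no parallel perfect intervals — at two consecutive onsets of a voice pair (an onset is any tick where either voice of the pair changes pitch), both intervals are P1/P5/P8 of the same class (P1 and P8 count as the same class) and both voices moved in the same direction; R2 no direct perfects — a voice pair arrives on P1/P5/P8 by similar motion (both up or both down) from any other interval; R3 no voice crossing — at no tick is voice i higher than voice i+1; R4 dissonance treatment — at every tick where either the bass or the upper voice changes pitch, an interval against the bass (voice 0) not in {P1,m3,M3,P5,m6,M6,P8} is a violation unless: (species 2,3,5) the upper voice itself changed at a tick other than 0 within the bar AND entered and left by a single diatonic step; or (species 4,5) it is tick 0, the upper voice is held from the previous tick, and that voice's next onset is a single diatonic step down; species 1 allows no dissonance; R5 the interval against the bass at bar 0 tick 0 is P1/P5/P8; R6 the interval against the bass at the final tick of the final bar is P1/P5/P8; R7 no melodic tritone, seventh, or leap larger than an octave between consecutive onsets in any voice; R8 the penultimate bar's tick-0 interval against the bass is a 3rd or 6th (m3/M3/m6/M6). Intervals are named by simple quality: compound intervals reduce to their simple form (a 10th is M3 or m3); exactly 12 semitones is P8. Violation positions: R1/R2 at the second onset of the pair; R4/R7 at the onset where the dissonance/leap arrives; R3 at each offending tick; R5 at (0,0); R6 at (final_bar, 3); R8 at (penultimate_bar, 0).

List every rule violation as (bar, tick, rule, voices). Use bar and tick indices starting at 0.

(1, 0, R7, (1,))
(4, 2, R4, (0, 1))
(4, 2, R7, (1,))
(6, 0, R7, (1,))
(7, 0, R2, (0, 1))
(8, 0, R7, (1,))

bar 0: v0=F3 v1=F4 downbeat P8
bar 1: v0=G3 v1=B3 downbeat M3
bar 2: v0=E3 v1=C4 downbeat m6
bar 3: v0=G3 v1=E4 downbeat M6
bar 4: v0=E3 v1=G3 downbeat m3
bar 5: v0=G3 v1=E4 downbeat M6
bar 6: v0=A3 v1=F4 downbeat m6
bar 7: v0=G3 v1=D4 downbeat P5
bar 8: v0=G3 v1=E4 downbeat M6
bar 9: v0=F3 v1=F4 downbeat P8
  -> R7 @ bar 1 tick 0 v(1,): F4->B3 leap 6st
  -> R4 @ bar 4 tick 2 v(0, 1): E3/A4 P4 untreated
  -> R7 @ bar 4 tick 2 v(1,): G3->A4 leap 14st
  -> R7 @ bar 6 tick 0 v(1,): B3->F4 leap 6st
  -> R2 @ bar 7 tick 0 v(0, 1): A3/F4 m6 -> G3/D4 P5 similar
  -> R7 @ bar 8 tick 0 v(1,): D5->E4 leap 10st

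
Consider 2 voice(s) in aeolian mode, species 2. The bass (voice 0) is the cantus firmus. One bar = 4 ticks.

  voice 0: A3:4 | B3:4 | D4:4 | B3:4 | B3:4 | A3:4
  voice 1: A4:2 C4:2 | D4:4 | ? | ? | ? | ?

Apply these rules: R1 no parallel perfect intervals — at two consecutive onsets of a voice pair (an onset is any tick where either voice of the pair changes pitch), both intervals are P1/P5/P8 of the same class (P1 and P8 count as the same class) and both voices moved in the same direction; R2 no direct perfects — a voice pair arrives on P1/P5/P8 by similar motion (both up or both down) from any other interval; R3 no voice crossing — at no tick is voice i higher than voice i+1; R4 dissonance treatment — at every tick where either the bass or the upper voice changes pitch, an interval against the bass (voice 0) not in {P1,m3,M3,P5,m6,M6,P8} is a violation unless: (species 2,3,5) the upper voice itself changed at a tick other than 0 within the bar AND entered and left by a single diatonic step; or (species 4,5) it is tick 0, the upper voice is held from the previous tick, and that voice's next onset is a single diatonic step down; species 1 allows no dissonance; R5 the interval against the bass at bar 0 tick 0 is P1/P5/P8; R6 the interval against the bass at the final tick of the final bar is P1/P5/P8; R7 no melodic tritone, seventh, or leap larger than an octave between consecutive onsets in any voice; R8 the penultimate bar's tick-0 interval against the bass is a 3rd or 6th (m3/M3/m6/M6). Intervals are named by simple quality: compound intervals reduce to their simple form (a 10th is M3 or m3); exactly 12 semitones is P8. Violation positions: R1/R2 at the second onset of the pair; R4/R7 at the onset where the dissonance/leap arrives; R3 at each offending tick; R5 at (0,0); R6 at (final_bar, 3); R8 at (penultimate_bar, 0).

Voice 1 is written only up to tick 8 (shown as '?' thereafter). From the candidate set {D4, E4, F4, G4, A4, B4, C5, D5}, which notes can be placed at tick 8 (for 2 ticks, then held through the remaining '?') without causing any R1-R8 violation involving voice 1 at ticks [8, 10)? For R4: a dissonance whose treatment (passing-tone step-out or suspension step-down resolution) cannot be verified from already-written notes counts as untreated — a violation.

{B4, D4, F4}

D4: legal
E4: violates R4
F4: legal
G4: violates R4
A4: violates R2
B4: legal
C5: violates R4,R7
D5: violates R2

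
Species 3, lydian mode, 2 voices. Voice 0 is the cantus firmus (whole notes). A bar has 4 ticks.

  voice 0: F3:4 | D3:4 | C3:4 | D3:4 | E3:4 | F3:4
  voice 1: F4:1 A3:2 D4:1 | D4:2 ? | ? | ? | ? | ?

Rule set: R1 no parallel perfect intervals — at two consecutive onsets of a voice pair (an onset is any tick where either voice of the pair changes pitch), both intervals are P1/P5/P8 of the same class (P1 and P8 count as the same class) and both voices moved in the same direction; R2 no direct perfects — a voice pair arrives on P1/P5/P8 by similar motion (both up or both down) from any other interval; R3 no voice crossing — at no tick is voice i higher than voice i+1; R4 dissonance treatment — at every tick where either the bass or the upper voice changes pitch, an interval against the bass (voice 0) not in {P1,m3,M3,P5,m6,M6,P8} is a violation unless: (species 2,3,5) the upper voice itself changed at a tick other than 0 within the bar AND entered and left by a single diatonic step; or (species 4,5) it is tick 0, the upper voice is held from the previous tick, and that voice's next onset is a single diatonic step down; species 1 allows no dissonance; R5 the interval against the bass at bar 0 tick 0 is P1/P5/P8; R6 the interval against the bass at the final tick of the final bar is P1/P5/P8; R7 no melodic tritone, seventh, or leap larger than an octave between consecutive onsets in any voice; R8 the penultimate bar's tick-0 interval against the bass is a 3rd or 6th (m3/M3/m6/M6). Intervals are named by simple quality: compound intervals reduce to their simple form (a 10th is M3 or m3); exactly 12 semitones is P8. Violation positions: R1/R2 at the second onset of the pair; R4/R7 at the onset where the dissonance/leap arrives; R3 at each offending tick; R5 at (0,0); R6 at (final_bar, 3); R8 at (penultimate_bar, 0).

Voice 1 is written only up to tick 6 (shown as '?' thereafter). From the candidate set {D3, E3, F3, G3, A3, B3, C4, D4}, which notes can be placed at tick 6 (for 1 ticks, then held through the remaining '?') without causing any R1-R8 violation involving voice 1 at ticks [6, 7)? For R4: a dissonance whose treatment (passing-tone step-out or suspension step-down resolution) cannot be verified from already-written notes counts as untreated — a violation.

D3: legal
E3: violates R4,R7
F3: legal
G3: violates R4
A3: legal
B3: legal
C4: violates R4
D4: legal

{A3, B3, D3, D4, F3}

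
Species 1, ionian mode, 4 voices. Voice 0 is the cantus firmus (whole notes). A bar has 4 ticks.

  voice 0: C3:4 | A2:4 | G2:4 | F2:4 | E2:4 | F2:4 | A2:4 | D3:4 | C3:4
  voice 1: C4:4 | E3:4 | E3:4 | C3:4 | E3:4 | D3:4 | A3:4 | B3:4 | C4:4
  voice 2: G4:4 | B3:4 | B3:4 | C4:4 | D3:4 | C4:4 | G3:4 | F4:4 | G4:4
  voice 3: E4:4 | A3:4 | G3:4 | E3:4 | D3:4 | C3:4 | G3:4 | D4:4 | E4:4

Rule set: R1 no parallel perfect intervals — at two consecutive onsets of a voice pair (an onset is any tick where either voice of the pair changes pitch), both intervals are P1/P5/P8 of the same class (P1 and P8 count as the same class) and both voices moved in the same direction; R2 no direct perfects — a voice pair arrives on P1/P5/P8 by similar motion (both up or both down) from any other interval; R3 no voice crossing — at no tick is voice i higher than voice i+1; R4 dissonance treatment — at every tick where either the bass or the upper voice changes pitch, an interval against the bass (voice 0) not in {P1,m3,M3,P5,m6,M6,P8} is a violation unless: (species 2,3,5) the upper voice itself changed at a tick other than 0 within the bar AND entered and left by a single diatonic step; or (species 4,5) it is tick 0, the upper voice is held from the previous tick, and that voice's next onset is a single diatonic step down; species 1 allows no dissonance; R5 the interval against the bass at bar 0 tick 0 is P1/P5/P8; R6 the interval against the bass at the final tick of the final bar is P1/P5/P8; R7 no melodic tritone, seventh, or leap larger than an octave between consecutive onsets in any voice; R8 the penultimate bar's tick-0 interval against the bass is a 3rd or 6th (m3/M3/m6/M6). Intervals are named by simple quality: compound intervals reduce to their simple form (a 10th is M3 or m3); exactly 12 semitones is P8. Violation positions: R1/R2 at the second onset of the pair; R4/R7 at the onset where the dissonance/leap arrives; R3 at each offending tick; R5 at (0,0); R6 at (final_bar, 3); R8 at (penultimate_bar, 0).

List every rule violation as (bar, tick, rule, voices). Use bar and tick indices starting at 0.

bar 0: v0=C3 v1=C4 v2=G4 v3=E4 downbeat M3
bar 1: v0=A2 v1=E3 v2=B3 v3=A3 downbeat P8
bar 2: v0=G2 v1=E3 v2=B3 v3=G3 downbeat P8
bar 3: v0=F2 v1=C3 v2=C4 v3=E3 downbeat M7
bar 4: v0=E2 v1=E3 v2=D3 v3=D3 downbeat m7
bar 5: v0=F2 v1=D3 v2=C4 v3=C3 downbeat P5
bar 6: v0=A2 v1=A3 v2=G3 v3=G3 downbeat m7
bar 7: v0=D3 v1=B3 v2=F4 v3=D4 downbeat P8
bar 8: v0=C3 v1=C4 v2=G4 v3=E4 downbeat M3
  -> R3 @ bar 0 tick 0 v(2, 3): G4 above E4
  -> R5 @ bar 0 tick 0 v(0, 3): opens on M3
  -> R3 @ bar 0 tick 1 v(2, 3): G4 above E4
  -> R3 @ bar 0 tick 2 v(2, 3): G4 above E4
  -> R3 @ bar 0 tick 3 v(2, 3): G4 above E4
  -> R1 @ bar 1 tick 0 v(1, 2): C4/G4 P5 -> E3/B3 P5 similar
  -> R2 @ bar 1 tick 0 v(0, 1): C3/C4 P8 -> A2/E3 P5 similar
  -> R2 @ bar 1 tick 0 v(0, 3): C3/E4 M3 -> A2/A3 P8 similar
  -> R3 @ bar 1 tick 0 v(2, 3): B3 above A3
  -> R4 @ bar 1 tick 0 v(0, 2): A2/B3 M2 untreated
  -> R3 @ bar 1 tick 1 v(2, 3): B3 above A3
  -> R3 @ bar 1 tick 2 v(2, 3): B3 above A3
  -> R3 @ bar 1 tick 3 v(2, 3): B3 above A3
  -> R1 @ bar 2 tick 0 v(0, 3): A2/A3 P8 -> G2/G3 P8 similar
  -> R3 @ bar 2 tick 0 v(2, 3): B3 above G3
  -> R3 @ bar 2 tick 1 v(2, 3): B3 above G3
  -> R3 @ bar 2 tick 2 v(2, 3): B3 above G3
  -> R3 @ bar 2 tick 3 v(2, 3): B3 above G3
  -> R2 @ bar 3 tick 0 v(0, 1): G2/E3 M6 -> F2/C3 P5 similar
  -> R3 @ bar 3 tick 0 v(2, 3): C4 above E3
  -> R4 @ bar 3 tick 0 v(0, 3): F2/E3 M7 untreated
  -> R3 @ bar 3 tick 1 v(2, 3): C4 above E3
  -> R3 @ bar 3 tick 2 v(2, 3): C4 above E3
  -> R3 @ bar 3 tick 3 v(2, 3): C4 above E3
  -> R2 @ bar 4 tick 0 v(2, 3): C4/E3 m6 -> D3/D3 P1 similar
  -> R3 @ bar 4 tick 0 v(1, 2): E3 above D3
  -> R4 @ bar 4 tick 0 v(0, 2): E2/D3 m7 untreated
  -> R4 @ bar 4 tick 0 v(0, 3): E2/D3 m7 untreated
  -> R7 @ bar 4 tick 0 v(2,): C4->D3 leap 10st
  -> R3 @ bar 4 tick 1 v(1, 2): E3 above D3
  -> R3 @ bar 4 tick 2 v(1, 2): E3 above D3
  -> R3 @ bar 4 tick 3 v(1, 2): E3 above D3
  -> R2 @ bar 5 tick 0 v(0, 2): E2/D3 m7 -> F2/C4 P5 similar
  -> R3 @ bar 5 tick 0 v(2, 3): C4 above C3
  -> R7 @ bar 5 tick 0 v(2,): D3->C4 leap 10st
  -> R3 @ bar 5 tick 1 v(2, 3): C4 above C3
  -> R3 @ bar 5 tick 2 v(2, 3): C4 above C3
  -> R3 @ bar 5 tick 3 v(2, 3): C4 above C3
  -> R2 @ bar 6 tick 0 v(0, 1): F2/D3 M6 -> A2/A3 P8 similar
  -> R3 @ bar 6 tick 0 v(1, 2): A3 above G3
  -> R4 @ bar 6 tick 0 v(0, 2): A2/G3 m7 untreated
  -> R4 @ bar 6 tick 0 v(0, 3): A2/G3 m7 untreated
  -> R3 @ bar 6 tick 1 v(1, 2): A3 above G3
  -> R3 @ bar 6 tick 2 v(1, 2): A3 above G3
  -> R3 @ bar 6 tick 3 v(1, 2): A3 above G3
  -> R2 @ bar 7 tick 0 v(0, 3): A2/G3 m7 -> D3/D4 P8 similar
  -> R3 @ bar 7 tick 0 v(2, 3): F4 above D4
  -> R7 @ bar 7 tick 0 v(2,): G3->F4 leap 10st
  -> R8 @ bar 7 tick 0 v(0, 3): penult P8 not 3rd/6th
  -> R3 @ bar 7 tick 1 v(2, 3): F4 above D4
  -> R3 @ bar 7 tick 2 v(2, 3): F4 above D4
  -> R3 @ bar 7 tick 3 v(2, 3): F4 above D4
  -> R2 @ bar 8 tick 0 v(1, 2): B3/F4 TT -> C4/G4 P5 similar
  -> R3 @ bar 8 tick 0 v(2, 3): G4 above E4
  -> R3 @ bar 8 tick 1 v(2, 3): G4 above E4
  -> R3 @ bar 8 tick 2 v(2, 3): G4 above E4
  -> R3 @ bar 8 tick 3 v(2, 3): G4 above E4
  -> R6 @ bar 8 tick 3 v(0, 3): closes on M3

(0, 0, R3, (2, 3))
(0, 0, R5, (0, 3))
(0, 1, R3, (2, 3))
(0, 2, R3, (2, 3))
(0, 3, R3, (2, 3))
(1, 0, R1, (1, 2))
(1, 0, R2, (0, 1))
(1, 0, R2, (0, 3))
(1, 0, R3, (2, 3))
(1, 0, R4, (0, 2))
(1, 1, R3, (2, 3))
(1, 2, R3, (2, 3))
(1, 3, R3, (2, 3))
(2, 0, R1, (0, 3))
(2, 0, R3, (2, 3))
(2, 1, R3, (2, 3))
(2, 2, R3, (2, 3))
(2, 3, R3, (2, 3))
(3, 0, R2, (0, 1))
(3, 0, R3, (2, 3))
(3, 0, R4, (0, 3))
(3, 1, R3, (2, 3))
(3, 2, R3, (2, 3))
(3, 3, R3, (2, 3))
(4, 0, R2, (2, 3))
(4, 0, R3, (1, 2))
(4, 0, R4, (0, 2))
(4, 0, R4, (0, 3))
(4, 0, R7, (2,))
(4, 1, R3, (1, 2))
(4, 2, R3, (1, 2))
(4, 3, R3, (1, 2))
(5, 0, R2, (0, 2))
(5, 0, R3, (2, 3))
(5, 0, R7, (2,))
(5, 1, R3, (2, 3))
(5, 2, R3, (2, 3))
(5, 3, R3, (2, 3))
(6, 0, R2, (0, 1))
(6, 0, R3, (1, 2))
(6, 0, R4, (0, 2))
(6, 0, R4, (0, 3))
(6, 1, R3, (1, 2))
(6, 2, R3, (1, 2))
(6, 3, R3, (1, 2))
(7, 0, R2, (0, 3))
(7, 0, R3, (2, 3))
(7, 0, R7, (2,))
(7, 0, R8, (0, 3))
(7, 1, R3, (2, 3))
(7, 2, R3, (2, 3))
(7, 3, R3, (2, 3))
(8, 0, R2, (1, 2))
(8, 0, R3, (2, 3))
(8, 1, R3, (2, 3))
(8, 2, R3, (2, 3))
(8, 3, R3, (2, 3))
(8, 3, R6, (0, 3))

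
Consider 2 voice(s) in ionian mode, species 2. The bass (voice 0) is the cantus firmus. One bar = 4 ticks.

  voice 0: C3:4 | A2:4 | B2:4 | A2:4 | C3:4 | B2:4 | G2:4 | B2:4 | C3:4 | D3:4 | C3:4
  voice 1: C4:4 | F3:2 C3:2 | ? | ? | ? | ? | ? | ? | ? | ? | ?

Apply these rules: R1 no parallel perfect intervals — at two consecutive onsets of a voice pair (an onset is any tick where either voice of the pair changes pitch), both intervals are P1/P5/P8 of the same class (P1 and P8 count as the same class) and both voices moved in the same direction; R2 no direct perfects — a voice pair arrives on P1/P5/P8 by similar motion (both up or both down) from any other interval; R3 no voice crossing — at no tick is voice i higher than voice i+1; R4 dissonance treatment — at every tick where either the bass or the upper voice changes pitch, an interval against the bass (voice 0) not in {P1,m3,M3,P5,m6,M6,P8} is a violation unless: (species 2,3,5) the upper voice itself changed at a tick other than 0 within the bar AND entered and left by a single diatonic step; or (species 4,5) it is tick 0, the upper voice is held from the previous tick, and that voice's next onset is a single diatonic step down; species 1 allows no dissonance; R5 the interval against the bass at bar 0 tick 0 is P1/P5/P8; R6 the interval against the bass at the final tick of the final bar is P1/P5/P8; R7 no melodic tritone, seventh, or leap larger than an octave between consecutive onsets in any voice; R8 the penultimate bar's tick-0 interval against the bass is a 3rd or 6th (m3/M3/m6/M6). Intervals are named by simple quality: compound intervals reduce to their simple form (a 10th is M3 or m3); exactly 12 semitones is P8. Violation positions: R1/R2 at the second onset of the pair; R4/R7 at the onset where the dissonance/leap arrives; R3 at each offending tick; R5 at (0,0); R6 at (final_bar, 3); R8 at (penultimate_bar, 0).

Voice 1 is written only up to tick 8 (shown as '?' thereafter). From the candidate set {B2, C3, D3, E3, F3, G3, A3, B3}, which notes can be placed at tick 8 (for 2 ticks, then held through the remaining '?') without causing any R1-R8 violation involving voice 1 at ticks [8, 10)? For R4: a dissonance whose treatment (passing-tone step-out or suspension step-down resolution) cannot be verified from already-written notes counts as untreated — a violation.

B2: legal
C3: violates R4
D3: legal
E3: violates R4
F3: violates R4
G3: legal
A3: violates R4
B3: violates R2,R7

{B2, D3, G3}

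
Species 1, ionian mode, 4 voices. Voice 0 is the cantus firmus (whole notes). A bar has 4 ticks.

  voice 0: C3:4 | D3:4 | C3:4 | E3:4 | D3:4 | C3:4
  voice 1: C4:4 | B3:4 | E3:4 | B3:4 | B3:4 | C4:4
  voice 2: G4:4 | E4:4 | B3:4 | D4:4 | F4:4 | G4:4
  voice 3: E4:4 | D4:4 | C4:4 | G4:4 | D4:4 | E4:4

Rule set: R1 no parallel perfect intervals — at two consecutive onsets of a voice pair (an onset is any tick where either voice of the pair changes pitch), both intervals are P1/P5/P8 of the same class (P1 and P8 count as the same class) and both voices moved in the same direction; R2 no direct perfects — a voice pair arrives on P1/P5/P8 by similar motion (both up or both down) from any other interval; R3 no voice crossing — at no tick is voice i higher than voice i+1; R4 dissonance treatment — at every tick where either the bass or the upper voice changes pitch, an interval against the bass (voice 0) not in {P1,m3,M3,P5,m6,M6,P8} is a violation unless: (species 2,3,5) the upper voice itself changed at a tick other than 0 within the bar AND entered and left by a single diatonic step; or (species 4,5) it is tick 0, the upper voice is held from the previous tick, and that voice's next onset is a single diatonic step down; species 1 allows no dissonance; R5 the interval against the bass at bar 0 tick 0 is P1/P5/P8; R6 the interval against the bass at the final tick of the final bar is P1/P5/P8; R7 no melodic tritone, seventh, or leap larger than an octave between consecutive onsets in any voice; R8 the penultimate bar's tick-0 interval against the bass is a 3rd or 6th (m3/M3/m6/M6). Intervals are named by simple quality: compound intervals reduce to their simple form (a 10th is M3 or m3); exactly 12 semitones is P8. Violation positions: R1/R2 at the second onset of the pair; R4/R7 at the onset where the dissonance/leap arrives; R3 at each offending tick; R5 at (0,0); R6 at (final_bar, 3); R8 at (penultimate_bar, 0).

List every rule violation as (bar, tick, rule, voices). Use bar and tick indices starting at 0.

(0, 0, R3, (2, 3))
(0, 0, R5, (0, 3))
(0, 1, R3, (2, 3))
(0, 2, R3, (2, 3))
(0, 3, R3, (2, 3))
(1, 0, R3, (2, 3))
(1, 0, R4, (0, 2))
(1, 1, R3, (2, 3))
(1, 2, R3, (2, 3))
(1, 3, R3, (2, 3))
(2, 0, R1, (0, 3))
(2, 0, R2, (1, 2))
(2, 0, R4, (0, 2))
(3, 0, R2, (0, 1))
(3, 0, R4, (0, 2))
(4, 0, R2, (0, 3))
(4, 0, R3, (2, 3))
(4, 0, R8, (0, 3))
(4, 1, R3, (2, 3))
(4, 2, R3, (2, 3))
(4, 3, R3, (2, 3))
(5, 0, R2, (1, 2))
(5, 0, R3, (2, 3))
(5, 1, R3, (2, 3))
(5, 2, R3, (2, 3))
(5, 3, R3, (2, 3))
(5, 3, R6, (0, 3))

bar 0: v0=C3 v1=C4 v2=G4 v3=E4 downbeat M3
bar 1: v0=D3 v1=B3 v2=E4 v3=D4 downbeat P8
bar 2: v0=C3 v1=E3 v2=B3 v3=C4 downbeat P8
bar 3: v0=E3 v1=B3 v2=D4 v3=G4 downbeat m3
bar 4: v0=D3 v1=B3 v2=F4 v3=D4 downbeat P8
bar 5: v0=C3 v1=C4 v2=G4 v3=E4 downbeat M3
  -> R3 @ bar 0 tick 0 v(2, 3): G4 above E4
  -> R5 @ bar 0 tick 0 v(0, 3): opens on M3
  -> R3 @ bar 0 tick 1 v(2, 3): G4 above E4
  -> R3 @ bar 0 tick 2 v(2, 3): G4 above E4
  -> R3 @ bar 0 tick 3 v(2, 3): G4 above E4
  -> R3 @ bar 1 tick 0 v(2, 3): E4 above D4
  -> R4 @ bar 1 tick 0 v(0, 2): D3/E4 M2 untreated
  -> R3 @ bar 1 tick 1 v(2, 3): E4 above D4
  -> R3 @ bar 1 tick 2 v(2, 3): E4 above D4
  -> R3 @ bar 1 tick 3 v(2, 3): E4 above D4
  -> R1 @ bar 2 tick 0 v(0, 3): D3/D4 P8 -> C3/C4 P8 similar
  -> R2 @ bar 2 tick 0 v(1, 2): B3/E4 P4 -> E3/B3 P5 similar
  -> R4 @ bar 2 tick 0 v(0, 2): C3/B3 M7 untreated
  -> R2 @ bar 3 tick 0 v(0, 1): C3/E3 M3 -> E3/B3 P5 similar
  -> R4 @ bar 3 tick 0 v(0, 2): E3/D4 m7 untreated
  -> R2 @ bar 4 tick 0 v(0, 3): E3/G4 m3 -> D3/D4 P8 similar
  -> R3 @ bar 4 tick 0 v(2, 3): F4 above D4
  -> R8 @ bar 4 tick 0 v(0, 3): penult P8 not 3rd/6th
  -> R3 @ bar 4 tick 1 v(2, 3): F4 above D4
  -> R3 @ bar 4 tick 2 v(2, 3): F4 above D4
  -> R3 @ bar 4 tick 3 v(2, 3): F4 above D4
  -> R2 @ bar 5 tick 0 v(1, 2): B3/F4 TT -> C4/G4 P5 similar
  -> R3 @ bar 5 tick 0 v(2, 3): G4 above E4
  -> R3 @ bar 5 tick 1 v(2, 3): G4 above E4
  -> R3 @ bar 5 tick 2 v(2, 3): G4 above E4
  -> R3 @ bar 5 tick 3 v(2, 3): G4 above E4
  -> R6 @ bar 5 tick 3 v(0, 3): closes on M3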